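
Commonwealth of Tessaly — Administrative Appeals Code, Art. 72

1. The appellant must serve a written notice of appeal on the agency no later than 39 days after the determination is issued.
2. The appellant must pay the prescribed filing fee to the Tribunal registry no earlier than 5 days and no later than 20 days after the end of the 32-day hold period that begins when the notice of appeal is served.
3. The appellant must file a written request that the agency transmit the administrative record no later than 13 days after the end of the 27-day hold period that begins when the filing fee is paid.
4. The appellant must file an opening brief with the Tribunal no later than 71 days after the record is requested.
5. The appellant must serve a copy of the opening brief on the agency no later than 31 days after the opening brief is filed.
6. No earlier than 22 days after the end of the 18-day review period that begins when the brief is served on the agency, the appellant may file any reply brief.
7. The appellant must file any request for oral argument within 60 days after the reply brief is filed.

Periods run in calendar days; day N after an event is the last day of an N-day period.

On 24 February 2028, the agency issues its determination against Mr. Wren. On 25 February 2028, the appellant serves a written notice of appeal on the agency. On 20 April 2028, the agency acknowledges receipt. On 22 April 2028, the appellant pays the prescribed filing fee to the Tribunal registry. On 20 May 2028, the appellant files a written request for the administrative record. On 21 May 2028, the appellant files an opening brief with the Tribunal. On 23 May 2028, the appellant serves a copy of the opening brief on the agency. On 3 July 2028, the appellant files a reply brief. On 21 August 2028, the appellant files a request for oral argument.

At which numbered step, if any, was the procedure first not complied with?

Step 2

Step 1 — counting 39 days from 24 February 2028 (when the determination is issued) gives a deadline of 3 April 2028; 25 February 2028 is within that limit.
Step 2 — 5 and 20 days from 28 March 2028 (end of the 32-day hold period, which began when the notice of appeal is served on 25 February 2028) are 2 April 2028 and 17 April 2028 respectively; done 22 April 2028 — 5 days after the window closed.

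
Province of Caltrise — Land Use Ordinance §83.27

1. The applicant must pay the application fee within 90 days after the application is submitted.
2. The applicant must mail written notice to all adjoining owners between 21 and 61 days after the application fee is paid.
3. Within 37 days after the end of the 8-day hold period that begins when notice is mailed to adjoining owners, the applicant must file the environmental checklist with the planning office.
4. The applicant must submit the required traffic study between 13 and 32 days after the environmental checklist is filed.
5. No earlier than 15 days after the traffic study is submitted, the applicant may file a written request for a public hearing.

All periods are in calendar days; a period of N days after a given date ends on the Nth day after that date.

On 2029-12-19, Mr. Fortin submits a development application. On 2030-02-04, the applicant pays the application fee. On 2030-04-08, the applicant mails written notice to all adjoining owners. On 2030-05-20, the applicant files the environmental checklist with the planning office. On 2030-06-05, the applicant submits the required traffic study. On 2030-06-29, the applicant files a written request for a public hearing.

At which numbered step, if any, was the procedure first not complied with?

Step 2

Step 1 — counting 90 days from 2029-12-19 (when the application is submitted) gives a deadline of 2030-03-19; completed 2030-02-04, before the deadline.
Step 2 — 21 and 61 days from 2030-02-04 (when the application fee is paid) are 2030-02-25 and 2030-04-06 respectively; 2030-04-08 is 2 days past the end of the window.
The procedure was therefore not followed at step 2.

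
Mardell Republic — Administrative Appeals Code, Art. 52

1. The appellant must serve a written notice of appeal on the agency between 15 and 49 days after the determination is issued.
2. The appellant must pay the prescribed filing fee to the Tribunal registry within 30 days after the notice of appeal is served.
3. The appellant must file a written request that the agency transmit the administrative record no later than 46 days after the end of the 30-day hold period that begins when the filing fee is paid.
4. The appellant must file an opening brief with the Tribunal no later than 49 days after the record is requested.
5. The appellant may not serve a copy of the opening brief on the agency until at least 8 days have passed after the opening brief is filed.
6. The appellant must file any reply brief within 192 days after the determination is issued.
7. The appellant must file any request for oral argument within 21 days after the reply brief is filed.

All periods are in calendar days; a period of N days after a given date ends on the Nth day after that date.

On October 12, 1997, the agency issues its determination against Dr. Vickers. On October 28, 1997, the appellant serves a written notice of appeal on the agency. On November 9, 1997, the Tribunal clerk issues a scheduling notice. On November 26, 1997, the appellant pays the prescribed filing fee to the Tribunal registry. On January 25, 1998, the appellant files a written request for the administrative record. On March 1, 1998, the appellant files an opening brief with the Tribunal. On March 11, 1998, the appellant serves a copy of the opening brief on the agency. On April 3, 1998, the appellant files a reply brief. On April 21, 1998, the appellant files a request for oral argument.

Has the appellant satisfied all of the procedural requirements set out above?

Step 1: the window is 15–49 days after October 12, 1997 (when the determination is issued), so October 27, 1997 through November 30, 1997; October 28, 1997 falls inside that range.
Step 2: 30 days after October 28, 1997 (when the notice of appeal is served) is November 27, 1997; done November 26, 1997 — timely.
Step 3: 46 days after December 26, 1997 (end of the 30-day hold period, which began when the filing fee is paid on November 26, 1997) is February 10, 1998; done January 25, 1998 — timely.
Step 4: 49 days after January 25, 1998 (when the record is requested) is March 15, 1998; completed March 1, 1998, before the deadline.
Step 5: the earliest permitted date is 8 days after March 1, 1998 (when the opening brief is filed), i.e. March 9, 1998; done March 11, 1998, after the minimum wait.
Step 6: 192 days after October 12, 1997 (when the determination is issued) is April 22, 1998; completed April 3, 1998, before the deadline.
Step 7: 21 days after April 3, 1998 (when the reply brief is filed) is April 24, 1998; April 21, 1998 is within that limit.

Yes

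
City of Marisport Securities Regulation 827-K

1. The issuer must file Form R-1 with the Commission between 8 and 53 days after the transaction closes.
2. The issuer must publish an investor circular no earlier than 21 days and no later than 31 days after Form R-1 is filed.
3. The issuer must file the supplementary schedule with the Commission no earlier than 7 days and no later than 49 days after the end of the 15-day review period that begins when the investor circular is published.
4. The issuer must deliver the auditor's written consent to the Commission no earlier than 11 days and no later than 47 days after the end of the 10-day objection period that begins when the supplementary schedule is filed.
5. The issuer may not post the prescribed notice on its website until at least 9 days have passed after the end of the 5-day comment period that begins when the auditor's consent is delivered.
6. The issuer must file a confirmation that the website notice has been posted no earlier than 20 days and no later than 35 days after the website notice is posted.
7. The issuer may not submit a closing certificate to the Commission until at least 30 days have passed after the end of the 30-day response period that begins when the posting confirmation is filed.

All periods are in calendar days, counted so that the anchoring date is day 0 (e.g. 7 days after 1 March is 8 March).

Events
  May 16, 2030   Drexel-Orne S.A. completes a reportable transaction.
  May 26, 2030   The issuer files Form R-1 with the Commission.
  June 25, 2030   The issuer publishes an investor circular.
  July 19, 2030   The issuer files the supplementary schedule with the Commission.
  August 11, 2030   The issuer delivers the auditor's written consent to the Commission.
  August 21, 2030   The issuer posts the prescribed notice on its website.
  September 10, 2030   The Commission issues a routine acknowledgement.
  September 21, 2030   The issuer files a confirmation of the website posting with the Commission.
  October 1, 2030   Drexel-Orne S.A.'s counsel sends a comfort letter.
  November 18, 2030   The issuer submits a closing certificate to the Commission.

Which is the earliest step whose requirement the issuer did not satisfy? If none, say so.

Step 5

Step 1: the window is 8–53 days after May 16, 2030 (when the transaction closes), so May 24, 2030 through July 8, 2030; done May 26, 2030, which is between those dates.
Step 2: the window is 21–31 days after May 26, 2030 (when Form R-1 is filed), so June 16, 2030 through June 26, 2030; done June 25, 2030 — within the window.
Step 3: the window is 7–49 days after July 10, 2030 (end of the 15-day review period, which began when the investor circular is published on June 25, 2030), so July 17, 2030 through August 28, 2030; done July 19, 2030 — within the window.
Step 4: the window is 11–47 days after July 29, 2030 (end of the 10-day objection period, which began when the supplementary schedule is filed on July 19, 2030), so August 9, 2030 through September 14, 2030; August 11, 2030 falls inside that range.
Step 5: the earliest permitted date is 9 days after August 16, 2030 (end of the 5-day comment period, which began when the auditor's consent is delivered on August 11, 2030), i.e. August 25, 2030; acted on August 21, 2030, 4 days prematurely.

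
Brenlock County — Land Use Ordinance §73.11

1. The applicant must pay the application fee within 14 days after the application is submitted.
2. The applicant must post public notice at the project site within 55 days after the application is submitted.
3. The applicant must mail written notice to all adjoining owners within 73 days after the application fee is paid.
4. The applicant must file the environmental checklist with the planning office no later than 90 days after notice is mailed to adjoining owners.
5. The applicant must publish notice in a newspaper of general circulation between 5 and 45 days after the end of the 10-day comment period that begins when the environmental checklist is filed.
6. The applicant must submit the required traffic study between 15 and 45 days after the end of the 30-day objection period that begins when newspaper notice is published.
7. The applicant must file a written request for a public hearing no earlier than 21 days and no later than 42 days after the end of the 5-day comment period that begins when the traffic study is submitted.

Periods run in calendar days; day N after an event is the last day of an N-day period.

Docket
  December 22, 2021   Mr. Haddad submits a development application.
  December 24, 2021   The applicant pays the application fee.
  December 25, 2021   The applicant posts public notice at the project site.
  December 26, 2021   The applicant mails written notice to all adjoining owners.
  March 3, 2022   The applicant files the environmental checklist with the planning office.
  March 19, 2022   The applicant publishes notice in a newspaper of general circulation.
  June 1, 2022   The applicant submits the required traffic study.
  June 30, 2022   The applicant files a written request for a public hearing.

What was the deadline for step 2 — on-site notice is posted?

Step 2 runs from December 22, 2021, when the application is submitted. 55 days after December 22, 2021 is February 15, 2022.

February 15, 2022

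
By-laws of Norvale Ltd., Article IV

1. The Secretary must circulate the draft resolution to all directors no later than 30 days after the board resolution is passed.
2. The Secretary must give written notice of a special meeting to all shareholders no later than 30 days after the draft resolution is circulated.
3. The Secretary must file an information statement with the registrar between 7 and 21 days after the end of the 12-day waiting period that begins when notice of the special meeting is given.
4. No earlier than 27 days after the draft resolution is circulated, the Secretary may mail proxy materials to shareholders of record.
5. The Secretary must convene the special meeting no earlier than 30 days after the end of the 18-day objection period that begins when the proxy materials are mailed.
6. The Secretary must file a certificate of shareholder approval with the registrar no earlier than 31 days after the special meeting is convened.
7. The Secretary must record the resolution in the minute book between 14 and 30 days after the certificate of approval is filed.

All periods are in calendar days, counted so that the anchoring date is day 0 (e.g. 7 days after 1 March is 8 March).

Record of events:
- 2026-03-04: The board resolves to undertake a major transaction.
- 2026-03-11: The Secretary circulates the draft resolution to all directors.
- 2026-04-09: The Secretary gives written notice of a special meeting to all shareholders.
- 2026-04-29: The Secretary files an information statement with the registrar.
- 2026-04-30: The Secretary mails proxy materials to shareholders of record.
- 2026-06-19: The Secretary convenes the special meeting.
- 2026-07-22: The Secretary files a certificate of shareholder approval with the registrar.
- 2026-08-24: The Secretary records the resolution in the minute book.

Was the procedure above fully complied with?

No

Step 1: 30 days after 2026-03-04 (when the board resolution is passed) is 2026-04-03; done 2026-03-11 — timely.
Step 2: 30 days after 2026-03-11 (when the draft resolution is circulated) is 2026-04-10; done 2026-04-09 — timely.
Step 3: the window is 7–21 days after 2026-04-21 (end of the 12-day waiting period, which began when notice of the special meeting is given on 2026-04-09), so 2026-04-28 through 2026-05-12; done 2026-04-29 — within the window.
Step 4: the earliest permitted date is 27 days after 2026-03-11 (when the draft resolution is circulated), i.e. 2026-04-07; done 2026-04-30, after the minimum wait.
Step 5: the earliest permitted date is 30 days after 2026-05-18 (end of the 18-day objection period, which began when the proxy materials are mailed on 2026-04-30), i.e. 2026-06-17; done 2026-06-19 — permitted.
Step 6: the earliest permitted date is 31 days after 2026-06-19 (when the special meeting is convened), i.e. 2026-07-20; done 2026-07-22, after the minimum wait.
Step 7: the window is 14–30 days after 2026-07-22 (when the certificate of approval is filed), so 2026-08-05 through 2026-08-21; 2026-08-24 is 3 days past the end of the window.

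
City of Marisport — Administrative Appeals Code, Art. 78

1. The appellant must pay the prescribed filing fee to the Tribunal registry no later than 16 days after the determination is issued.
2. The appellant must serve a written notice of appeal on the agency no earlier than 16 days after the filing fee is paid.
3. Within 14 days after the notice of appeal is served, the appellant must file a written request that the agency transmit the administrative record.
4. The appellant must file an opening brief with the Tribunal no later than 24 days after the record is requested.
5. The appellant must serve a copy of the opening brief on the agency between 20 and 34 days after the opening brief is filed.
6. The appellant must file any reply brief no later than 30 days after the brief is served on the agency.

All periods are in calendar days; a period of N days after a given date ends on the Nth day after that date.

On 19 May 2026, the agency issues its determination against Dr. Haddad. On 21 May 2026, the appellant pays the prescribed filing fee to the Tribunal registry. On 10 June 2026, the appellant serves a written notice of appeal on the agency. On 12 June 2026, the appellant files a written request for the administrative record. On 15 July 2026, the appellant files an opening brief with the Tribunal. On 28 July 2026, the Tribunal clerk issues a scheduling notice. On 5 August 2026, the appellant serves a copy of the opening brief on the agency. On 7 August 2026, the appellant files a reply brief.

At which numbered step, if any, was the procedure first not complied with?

Step 1: 16 days after 19 May 2026 (when the determination is issued) is 4 June 2026; 21 May 2026 is within that limit.
Step 2: the earliest permitted date is 16 days after 21 May 2026 (when the filing fee is paid), i.e. 6 June 2026; done 10 June 2026, after the minimum wait.
Step 3: 14 days after 10 June 2026 (when the notice of appeal is served) is 24 June 2026; 12 June 2026 is within that limit.
Step 4: 24 days after 12 June 2026 (when the record is requested) is 6 July 2026; not done until 15 July 2026, 9 days after the deadline.

Step 4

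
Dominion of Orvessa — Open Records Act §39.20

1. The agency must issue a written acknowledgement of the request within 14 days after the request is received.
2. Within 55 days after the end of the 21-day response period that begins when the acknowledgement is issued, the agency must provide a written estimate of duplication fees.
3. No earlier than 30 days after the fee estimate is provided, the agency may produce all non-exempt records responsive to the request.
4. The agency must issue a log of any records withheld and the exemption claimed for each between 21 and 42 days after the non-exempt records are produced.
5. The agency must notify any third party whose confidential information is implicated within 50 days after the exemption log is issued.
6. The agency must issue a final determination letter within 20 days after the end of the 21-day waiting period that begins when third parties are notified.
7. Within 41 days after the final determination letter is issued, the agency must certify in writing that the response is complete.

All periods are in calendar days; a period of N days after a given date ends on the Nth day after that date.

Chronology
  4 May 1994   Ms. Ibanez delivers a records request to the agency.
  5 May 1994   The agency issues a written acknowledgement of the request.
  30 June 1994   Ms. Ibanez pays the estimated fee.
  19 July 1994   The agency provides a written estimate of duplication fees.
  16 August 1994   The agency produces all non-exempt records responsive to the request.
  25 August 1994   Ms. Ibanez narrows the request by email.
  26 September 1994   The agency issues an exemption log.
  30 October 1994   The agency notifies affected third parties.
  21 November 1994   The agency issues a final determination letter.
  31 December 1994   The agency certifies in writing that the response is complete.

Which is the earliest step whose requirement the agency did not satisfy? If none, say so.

Step 1: 14 days after 4 May 1994 (when the request is received) is 18 May 1994; completed 5 May 1994, before the deadline.
Step 2: 55 days after 26 May 1994 (end of the 21-day response period, which began when the acknowledgement is issued on 5 May 1994) is 20 July 1994; done 19 July 1994 — timely.
Step 3: the earliest permitted date is 30 days after 19 July 1994 (when the fee estimate is provided), i.e. 18 August 1994; acted on 16 August 1994, 2 days prematurely.

Step 3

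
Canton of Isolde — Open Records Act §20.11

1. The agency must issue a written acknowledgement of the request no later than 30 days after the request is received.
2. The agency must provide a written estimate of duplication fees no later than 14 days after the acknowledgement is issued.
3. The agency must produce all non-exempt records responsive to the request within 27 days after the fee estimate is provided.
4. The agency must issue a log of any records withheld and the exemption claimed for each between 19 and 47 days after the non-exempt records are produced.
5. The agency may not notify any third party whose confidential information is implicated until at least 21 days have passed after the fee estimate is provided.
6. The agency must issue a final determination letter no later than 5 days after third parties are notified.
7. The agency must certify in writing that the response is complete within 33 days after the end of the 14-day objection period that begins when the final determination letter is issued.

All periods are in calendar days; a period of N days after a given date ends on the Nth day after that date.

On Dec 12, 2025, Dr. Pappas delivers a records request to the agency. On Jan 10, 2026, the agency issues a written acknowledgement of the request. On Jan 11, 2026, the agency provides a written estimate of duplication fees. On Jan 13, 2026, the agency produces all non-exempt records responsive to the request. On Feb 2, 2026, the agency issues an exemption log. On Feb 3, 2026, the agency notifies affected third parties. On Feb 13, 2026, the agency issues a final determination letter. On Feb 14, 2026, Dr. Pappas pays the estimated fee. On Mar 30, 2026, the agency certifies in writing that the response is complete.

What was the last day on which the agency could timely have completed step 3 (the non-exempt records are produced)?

Step 3 runs from Jan 11, 2026, when the fee estimate is provided. 27 days after Jan 11, 2026 is Feb 7, 2026.

Feb 7, 2026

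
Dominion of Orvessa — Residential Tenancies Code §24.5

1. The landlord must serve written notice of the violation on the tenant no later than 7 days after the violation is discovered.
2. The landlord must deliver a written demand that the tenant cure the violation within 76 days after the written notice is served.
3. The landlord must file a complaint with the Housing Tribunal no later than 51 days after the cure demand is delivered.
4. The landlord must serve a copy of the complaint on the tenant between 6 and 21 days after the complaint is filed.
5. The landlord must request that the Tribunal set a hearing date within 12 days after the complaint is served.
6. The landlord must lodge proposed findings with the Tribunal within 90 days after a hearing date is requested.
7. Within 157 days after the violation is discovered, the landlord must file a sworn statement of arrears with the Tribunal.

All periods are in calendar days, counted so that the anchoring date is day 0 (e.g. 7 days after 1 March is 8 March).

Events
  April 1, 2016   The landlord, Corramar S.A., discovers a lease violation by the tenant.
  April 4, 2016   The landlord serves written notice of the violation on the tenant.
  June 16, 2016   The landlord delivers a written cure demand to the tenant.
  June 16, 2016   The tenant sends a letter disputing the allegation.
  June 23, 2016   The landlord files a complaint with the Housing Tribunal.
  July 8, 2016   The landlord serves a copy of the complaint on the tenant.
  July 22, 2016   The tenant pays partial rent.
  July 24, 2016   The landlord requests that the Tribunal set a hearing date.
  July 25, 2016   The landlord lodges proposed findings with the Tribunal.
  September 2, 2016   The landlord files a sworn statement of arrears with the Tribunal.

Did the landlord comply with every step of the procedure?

No

(1) due by April 1, 2016 + 7 days = April 8, 2016; done April 4, 2016 — timely.
(2) due by April 4, 2016 + 76 days = June 19, 2016; June 16, 2016 is within that limit.
(3) due by June 16, 2016 + 51 days = August 6, 2016; June 23, 2016 is within that limit.
(4) the permitted window runs from June 23, 2016 + 6 = June 29, 2016 to June 23, 2016 + 21 = July 14, 2016; July 8, 2016 falls inside that range.
(5) due by July 8, 2016 + 12 days = July 20, 2016; July 24, 2016 misses that deadline by 4 days.
Later steps need not be reached.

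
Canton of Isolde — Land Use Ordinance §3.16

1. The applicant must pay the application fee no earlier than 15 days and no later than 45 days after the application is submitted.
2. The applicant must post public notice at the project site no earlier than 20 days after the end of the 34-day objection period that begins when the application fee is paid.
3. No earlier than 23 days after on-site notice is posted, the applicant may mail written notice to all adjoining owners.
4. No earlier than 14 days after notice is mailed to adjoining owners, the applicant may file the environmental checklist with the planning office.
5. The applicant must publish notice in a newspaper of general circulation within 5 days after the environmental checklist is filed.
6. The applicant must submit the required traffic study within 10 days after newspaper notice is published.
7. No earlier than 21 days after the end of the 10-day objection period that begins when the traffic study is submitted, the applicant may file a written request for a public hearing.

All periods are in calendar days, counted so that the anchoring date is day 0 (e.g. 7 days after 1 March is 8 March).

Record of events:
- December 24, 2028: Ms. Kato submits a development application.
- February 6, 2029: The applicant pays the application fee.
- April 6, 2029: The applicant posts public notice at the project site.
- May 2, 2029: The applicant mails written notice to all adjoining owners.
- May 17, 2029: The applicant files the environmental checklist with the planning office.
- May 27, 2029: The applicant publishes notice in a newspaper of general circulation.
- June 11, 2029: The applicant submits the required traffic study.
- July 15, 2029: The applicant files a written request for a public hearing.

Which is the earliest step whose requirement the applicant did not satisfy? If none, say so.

Step 1 — 15 and 45 days from December 24, 2028 (when the application is submitted) are January 8, 2029 and February 7, 2029 respectively; done February 6, 2029 — within the window.
Step 2 — must wait 20 days from March 12, 2029 (end of the 34-day objection period, which began when the application fee is paid on February 6, 2029), so not before April 1, 2029; done April 6, 2029 — permitted.
Step 3 — must wait 23 days from April 6, 2029 (when on-site notice is posted), so not before April 29, 2029; done May 2, 2029, after the minimum wait.
Step 4 — must wait 14 days from May 2, 2029 (when notice is mailed to adjoining owners), so not before May 16, 2029; May 17, 2029 is on or after that date.
Step 5 — counting 5 days from May 17, 2029 (when the environmental checklist is filed) gives a deadline of May 22, 2029; May 27, 2029 misses that deadline by 5 days.

Step 5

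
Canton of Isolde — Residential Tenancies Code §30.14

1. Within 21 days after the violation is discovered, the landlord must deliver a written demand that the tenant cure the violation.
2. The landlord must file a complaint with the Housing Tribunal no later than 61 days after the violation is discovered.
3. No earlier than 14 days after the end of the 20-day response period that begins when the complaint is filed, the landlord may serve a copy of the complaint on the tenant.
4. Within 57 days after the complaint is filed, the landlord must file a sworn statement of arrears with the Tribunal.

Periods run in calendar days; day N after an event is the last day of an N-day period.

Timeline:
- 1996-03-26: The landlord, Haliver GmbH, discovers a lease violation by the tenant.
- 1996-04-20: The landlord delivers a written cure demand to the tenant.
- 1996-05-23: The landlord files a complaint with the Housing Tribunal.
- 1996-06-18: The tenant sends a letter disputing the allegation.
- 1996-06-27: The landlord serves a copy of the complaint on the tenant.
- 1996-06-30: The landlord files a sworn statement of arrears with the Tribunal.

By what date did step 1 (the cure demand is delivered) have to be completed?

Step 1 runs from 1996-03-26, when the violation is discovered. 21 days after 1996-03-26 is 1996-04-16.

1996-04-16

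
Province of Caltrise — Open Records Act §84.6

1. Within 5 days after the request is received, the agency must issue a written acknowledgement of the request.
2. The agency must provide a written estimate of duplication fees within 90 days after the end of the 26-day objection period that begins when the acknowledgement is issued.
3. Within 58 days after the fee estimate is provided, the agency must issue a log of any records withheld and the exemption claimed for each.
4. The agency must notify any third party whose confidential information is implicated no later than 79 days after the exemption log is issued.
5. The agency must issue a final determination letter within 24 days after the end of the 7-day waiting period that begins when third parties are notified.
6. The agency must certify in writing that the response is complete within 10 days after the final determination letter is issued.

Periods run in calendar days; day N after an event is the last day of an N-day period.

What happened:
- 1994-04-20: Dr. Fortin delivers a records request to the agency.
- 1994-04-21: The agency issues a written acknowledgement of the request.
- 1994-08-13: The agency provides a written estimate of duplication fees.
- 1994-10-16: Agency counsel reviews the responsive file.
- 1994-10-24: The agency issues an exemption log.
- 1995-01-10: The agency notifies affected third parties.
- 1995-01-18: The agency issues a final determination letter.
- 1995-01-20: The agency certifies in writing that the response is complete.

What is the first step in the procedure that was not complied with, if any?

Step 1: 5 days after 1994-04-20 (when the request is received) is 1994-04-25; completed 1994-04-21, before the deadline.
Step 2: 90 days after 1994-05-17 (end of the 26-day objection period, which began when the acknowledgement is issued on 1994-04-21) is 1994-08-15; 1994-08-13 is within that limit.
Step 3: 58 days after 1994-08-13 (when the fee estimate is provided) is 1994-10-10; done 1994-10-24 — 14 days late.

Step 3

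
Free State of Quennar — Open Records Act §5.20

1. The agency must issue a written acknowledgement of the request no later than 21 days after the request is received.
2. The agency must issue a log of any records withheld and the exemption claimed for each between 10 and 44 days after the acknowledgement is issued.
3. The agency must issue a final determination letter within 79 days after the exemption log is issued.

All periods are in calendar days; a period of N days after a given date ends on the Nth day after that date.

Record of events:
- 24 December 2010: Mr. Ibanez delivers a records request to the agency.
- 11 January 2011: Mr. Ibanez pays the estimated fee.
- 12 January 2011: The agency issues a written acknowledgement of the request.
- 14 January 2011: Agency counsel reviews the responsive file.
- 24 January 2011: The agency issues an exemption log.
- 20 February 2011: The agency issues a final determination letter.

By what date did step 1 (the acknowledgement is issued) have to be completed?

14 January 2011

Step 1 runs from 24 December 2010, when the request is received. 21 days after 24 December 2010 is 14 January 2011.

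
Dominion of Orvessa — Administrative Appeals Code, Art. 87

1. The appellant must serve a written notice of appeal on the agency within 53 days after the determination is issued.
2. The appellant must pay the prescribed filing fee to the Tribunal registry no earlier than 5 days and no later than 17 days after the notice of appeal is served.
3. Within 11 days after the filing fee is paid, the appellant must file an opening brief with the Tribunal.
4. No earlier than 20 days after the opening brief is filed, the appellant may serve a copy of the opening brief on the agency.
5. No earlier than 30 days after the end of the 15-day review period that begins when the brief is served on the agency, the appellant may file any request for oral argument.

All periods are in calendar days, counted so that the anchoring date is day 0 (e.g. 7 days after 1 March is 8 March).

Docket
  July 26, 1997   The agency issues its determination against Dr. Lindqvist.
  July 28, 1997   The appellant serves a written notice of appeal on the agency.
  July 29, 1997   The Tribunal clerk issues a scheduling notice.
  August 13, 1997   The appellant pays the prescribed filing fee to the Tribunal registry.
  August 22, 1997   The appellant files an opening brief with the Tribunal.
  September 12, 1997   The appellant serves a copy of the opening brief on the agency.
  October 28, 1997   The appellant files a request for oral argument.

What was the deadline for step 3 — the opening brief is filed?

August 24, 1997

Step 3 runs from August 13, 1997, when the filing fee is paid. 11 days after August 13, 1997 is August 24, 1997.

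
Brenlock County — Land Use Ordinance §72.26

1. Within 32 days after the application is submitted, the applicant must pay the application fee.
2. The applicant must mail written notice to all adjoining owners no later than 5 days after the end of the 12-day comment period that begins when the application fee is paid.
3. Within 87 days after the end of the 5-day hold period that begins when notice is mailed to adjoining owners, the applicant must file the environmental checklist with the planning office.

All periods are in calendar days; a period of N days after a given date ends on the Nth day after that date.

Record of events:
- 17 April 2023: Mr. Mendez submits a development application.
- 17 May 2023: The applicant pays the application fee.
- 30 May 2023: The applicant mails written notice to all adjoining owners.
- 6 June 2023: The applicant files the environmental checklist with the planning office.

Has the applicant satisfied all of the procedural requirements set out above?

(1) due by 17 April 2023 + 32 days = 19 May 2023; done 17 May 2023 — timely.
(2) due by 29 May 2023 + 5 days = 3 June 2023; done 30 May 2023 — timely.
(3) due by 4 June 2023 + 87 days = 30 August 2023; 6 June 2023 is within that limit.

Yes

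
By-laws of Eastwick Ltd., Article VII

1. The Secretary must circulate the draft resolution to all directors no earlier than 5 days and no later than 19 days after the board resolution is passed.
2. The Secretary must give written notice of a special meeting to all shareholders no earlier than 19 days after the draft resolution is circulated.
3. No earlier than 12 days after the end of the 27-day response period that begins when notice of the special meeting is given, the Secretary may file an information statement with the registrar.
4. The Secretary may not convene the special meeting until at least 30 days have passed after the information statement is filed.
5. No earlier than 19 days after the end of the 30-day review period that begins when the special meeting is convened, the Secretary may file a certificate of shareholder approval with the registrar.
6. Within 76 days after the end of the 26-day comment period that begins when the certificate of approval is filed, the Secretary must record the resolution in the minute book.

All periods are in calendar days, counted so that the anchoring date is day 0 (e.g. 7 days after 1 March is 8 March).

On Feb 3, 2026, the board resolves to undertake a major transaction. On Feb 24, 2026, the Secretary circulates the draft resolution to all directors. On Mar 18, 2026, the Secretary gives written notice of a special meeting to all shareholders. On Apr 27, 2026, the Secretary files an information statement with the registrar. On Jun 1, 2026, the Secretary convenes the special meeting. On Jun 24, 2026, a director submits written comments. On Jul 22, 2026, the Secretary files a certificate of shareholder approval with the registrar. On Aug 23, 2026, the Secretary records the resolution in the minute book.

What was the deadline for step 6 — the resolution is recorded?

Nov 1, 2026

The certificate of approval is filed on Jul 22, 2026; the 26-day comment period therefore ends Aug 17, 2026, and step 6 runs from that date. 76 days after Aug 17, 2026 is Nov 1, 2026.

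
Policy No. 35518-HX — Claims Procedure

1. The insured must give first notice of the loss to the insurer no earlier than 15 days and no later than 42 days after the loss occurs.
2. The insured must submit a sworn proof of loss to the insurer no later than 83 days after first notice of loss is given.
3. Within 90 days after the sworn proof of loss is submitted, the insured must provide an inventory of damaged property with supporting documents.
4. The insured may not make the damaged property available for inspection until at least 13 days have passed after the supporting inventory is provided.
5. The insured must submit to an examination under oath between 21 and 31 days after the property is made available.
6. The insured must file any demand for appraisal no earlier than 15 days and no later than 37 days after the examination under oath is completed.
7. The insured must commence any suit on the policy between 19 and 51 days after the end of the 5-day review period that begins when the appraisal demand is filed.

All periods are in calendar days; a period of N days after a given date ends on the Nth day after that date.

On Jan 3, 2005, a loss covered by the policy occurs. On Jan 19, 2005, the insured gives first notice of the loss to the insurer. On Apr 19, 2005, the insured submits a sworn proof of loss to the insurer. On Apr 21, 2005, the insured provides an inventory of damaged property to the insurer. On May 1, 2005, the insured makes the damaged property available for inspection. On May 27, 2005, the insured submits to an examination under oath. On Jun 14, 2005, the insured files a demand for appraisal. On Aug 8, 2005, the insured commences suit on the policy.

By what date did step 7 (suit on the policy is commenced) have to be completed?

Aug 9, 2005

The appraisal demand is filed on Jun 14, 2005; the 5-day review period therefore ends Jun 19, 2005, and step 7 runs from that date. The window is 19–51 days after Jun 19, 2005; it closes on Aug 9, 2005.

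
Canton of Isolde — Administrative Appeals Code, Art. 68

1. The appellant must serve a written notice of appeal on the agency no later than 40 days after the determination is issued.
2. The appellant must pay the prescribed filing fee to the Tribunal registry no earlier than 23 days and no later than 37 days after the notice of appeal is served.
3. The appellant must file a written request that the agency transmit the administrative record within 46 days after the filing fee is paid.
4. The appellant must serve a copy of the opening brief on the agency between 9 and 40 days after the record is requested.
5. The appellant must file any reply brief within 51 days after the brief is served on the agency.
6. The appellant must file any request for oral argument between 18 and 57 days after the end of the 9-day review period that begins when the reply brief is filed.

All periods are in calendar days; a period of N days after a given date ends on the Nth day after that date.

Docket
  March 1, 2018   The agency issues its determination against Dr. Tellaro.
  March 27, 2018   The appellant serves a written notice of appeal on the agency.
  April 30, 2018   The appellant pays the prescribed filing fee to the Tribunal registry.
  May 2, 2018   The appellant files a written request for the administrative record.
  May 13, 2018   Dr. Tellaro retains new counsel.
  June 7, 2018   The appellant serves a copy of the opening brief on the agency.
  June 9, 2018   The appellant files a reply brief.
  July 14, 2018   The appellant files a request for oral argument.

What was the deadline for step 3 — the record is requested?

June 15, 2018

Step 3 runs from April 30, 2018, when the filing fee is paid. 46 days after April 30, 2018 is June 15, 2018.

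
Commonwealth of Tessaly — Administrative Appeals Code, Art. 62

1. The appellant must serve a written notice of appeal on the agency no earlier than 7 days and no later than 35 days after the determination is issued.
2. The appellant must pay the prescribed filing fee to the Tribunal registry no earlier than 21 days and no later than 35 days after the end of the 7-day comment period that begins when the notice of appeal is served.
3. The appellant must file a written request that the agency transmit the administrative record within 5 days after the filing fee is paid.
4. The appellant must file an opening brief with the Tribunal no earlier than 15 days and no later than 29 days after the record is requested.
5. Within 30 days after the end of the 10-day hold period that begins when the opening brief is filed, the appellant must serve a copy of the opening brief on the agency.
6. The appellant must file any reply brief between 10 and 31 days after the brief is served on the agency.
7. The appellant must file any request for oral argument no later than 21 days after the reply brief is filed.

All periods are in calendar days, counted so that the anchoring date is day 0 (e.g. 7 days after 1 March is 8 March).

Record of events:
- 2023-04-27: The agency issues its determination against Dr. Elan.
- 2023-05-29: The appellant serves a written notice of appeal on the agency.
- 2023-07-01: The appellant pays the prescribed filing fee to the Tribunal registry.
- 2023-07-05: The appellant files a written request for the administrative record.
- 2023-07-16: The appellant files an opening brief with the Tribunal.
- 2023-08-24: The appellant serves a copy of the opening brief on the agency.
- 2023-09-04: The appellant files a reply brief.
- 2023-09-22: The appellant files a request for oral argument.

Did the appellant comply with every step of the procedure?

Step 1: the window is 7–35 days after 2023-04-27 (when the determination is issued), so 2023-05-04 through 2023-06-01; done 2023-05-29 — within the window.
Step 2: the window is 21–35 days after 2023-06-05 (end of the 7-day comment period, which began when the notice of appeal is served on 2023-05-29), so 2023-06-26 through 2023-07-10; done 2023-07-01, which is between those dates.
Step 3: 5 days after 2023-07-01 (when the filing fee is paid) is 2023-07-06; 2023-07-05 is within that limit.
Step 4: the window is 15–29 days after 2023-07-05 (when the record is requested), so 2023-07-20 through 2023-08-03; 2023-07-16 is 4 days too early.
Later steps need not be reached.

No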